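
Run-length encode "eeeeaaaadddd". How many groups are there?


Input: eeeeaaaadddd
Scanning for consecutive runs:
  Group 1: 'e' x 4 (positions 0-3)
  Group 2: 'a' x 4 (positions 4-7)
  Group 3: 'd' x 4 (positions 8-11)
Total groups: 3

3


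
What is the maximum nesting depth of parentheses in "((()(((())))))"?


Input: "((()(((())))))"
Tracking depth:
  Position 0 '(': depth becomes 1
  Position 1 '(': depth becomes 2
  Position 2 '(': depth becomes 3
  Position 3 ')': depth becomes 2
  Position 4 '(': depth becomes 3
  Position 5 '(': depth becomes 4
  Position 6 '(': depth becomes 5
  Position 7 '(': depth becomes 6
  Position 8 ')': depth becomes 5
  Position 9 ')': depth becomes 4
  Position 10 ')': depth becomes 3
  Position 11 ')': depth becomes 2
  Position 12 ')': depth becomes 1
  Position 13 ')': depth becomes 0
Maximum depth reached: 6

6


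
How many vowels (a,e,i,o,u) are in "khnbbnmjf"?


Input: khnbbnmjf
Checking each character:
  'k' at position 0: consonant
  'h' at position 1: consonant
  'n' at position 2: consonant
  'b' at position 3: consonant
  'b' at position 4: consonant
  'n' at position 5: consonant
  'm' at position 6: consonant
  'j' at position 7: consonant
  'f' at position 8: consonant
Total vowels: 0

0


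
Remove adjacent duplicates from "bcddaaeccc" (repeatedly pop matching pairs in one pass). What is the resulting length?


Input: bcddaaeccc
Stack-based adjacent duplicate removal:
  Read 'b': push. Stack: b
  Read 'c': push. Stack: bc
  Read 'd': push. Stack: bcd
  Read 'd': matches stack top 'd' => pop. Stack: bc
  Read 'a': push. Stack: bca
  Read 'a': matches stack top 'a' => pop. Stack: bc
  Read 'e': push. Stack: bce
  Read 'c': push. Stack: bcec
  Read 'c': matches stack top 'c' => pop. Stack: bce
  Read 'c': push. Stack: bcec
Final stack: "bcec" (length 4)

4


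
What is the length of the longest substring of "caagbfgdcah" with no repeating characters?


Input: "caagbfgdcah"
Sliding window (track last position of each char):
  Position 0 ('c'): window [0,0] length 1 -- new best
  Position 1 ('a'): window [0,1] length 2 -- new best
  Position 2 ('a'): repeat (last at 1), move window start to 2
  Position 2 ('a'): window [2,2] length 1
  Position 3 ('g'): window [2,3] length 2
  Position 4 ('b'): window [2,4] length 3 -- new best
  Position 5 ('f'): window [2,5] length 4 -- new best
  Position 6 ('g'): repeat (last at 3), move window start to 4
  Position 6 ('g'): window [4,6] length 3
  Position 7 ('d'): window [4,7] length 4
  Position 8 ('c'): window [4,8] length 5 -- new best
  Position 9 ('a'): window [4,9] length 6 -- new best
  Position 10 ('h'): window [4,10] length 7 -- new best
Longest substring with no repeats: "bfgdcah" with length 7

7


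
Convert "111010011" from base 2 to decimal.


Input: "111010011" in base 2
Positional expansion:
  Digit '1' (value 1) x 2^8 = 256
  Digit '1' (value 1) x 2^7 = 128
  Digit '1' (value 1) x 2^6 = 64
  Digit '0' (value 0) x 2^5 = 0
  Digit '1' (value 1) x 2^4 = 16
  Digit '0' (value 0) x 2^3 = 0
  Digit '0' (value 0) x 2^2 = 0
  Digit '1' (value 1) x 2^1 = 2
  Digit '1' (value 1) x 2^0 = 1
Sum = 467

467


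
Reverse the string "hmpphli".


Input: hmpphli
Reading characters right to left:
  Position 6: 'i'
  Position 5: 'l'
  Position 4: 'h'
  Position 3: 'p'
  Position 2: 'p'
  Position 1: 'm'
  Position 0: 'h'
Reversed: ilhppmh

ilhppmh


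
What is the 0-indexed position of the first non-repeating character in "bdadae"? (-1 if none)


Input: bdadae
Character frequencies:
  'a': 2
  'b': 1
  'd': 2
  'e': 1
Scanning left to right for freq == 1:
  Position 0 ('b'): unique! => answer = 0

0


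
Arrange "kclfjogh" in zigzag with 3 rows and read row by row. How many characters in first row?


Zigzag "kclfjogh" into 3 rows:
Placing characters:
  'k' => row 0
  'c' => row 1
  'l' => row 2
  'f' => row 1
  'j' => row 0
  'o' => row 1
  'g' => row 2
  'h' => row 1
Rows:
  Row 0: "kj"
  Row 1: "cfoh"
  Row 2: "lg"
First row length: 2

2


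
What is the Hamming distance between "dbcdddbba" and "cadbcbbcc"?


Comparing "dbcdddbba" and "cadbcbbcc" position by position:
  Position 0: 'd' vs 'c' => differ
  Position 1: 'b' vs 'a' => differ
  Position 2: 'c' vs 'd' => differ
  Position 3: 'd' vs 'b' => differ
  Position 4: 'd' vs 'c' => differ
  Position 5: 'd' vs 'b' => differ
  Position 6: 'b' vs 'b' => same
  Position 7: 'b' vs 'c' => differ
  Position 8: 'a' vs 'c' => differ
Total differences (Hamming distance): 8

8


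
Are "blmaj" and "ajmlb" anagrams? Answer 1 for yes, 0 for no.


Strings: "blmaj", "ajmlb"
Sorted first:  abjlm
Sorted second: abjlm
Sorted forms match => anagrams

1


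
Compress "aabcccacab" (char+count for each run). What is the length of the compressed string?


Input: aabcccacab
Runs:
  'a' x 2 => "a2"
  'b' x 1 => "b1"
  'c' x 3 => "c3"
  'a' x 1 => "a1"
  'c' x 1 => "c1"
  'a' x 1 => "a1"
  'b' x 1 => "b1"
Compressed: "a2b1c3a1c1a1b1"
Compressed length: 14

14


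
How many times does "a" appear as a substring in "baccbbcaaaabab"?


Searching for "a" in "baccbbcaaaabab"
Scanning each position:
  Position 0: "b" => no
  Position 1: "a" => MATCH
  Position 2: "c" => no
  Position 3: "c" => no
  Position 4: "b" => no
  Position 5: "b" => no
  Position 6: "c" => no
  Position 7: "a" => MATCH
  Position 8: "a" => MATCH
  Position 9: "a" => MATCH
  Position 10: "a" => MATCH
  Position 11: "b" => no
  Position 12: "a" => MATCH
  Position 13: "b" => no
Total occurrences: 6

6


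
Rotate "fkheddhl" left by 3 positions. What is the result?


Input: "fkheddhl", rotate left by 3
First 3 characters: "fkh"
Remaining characters: "eddhl"
Concatenate remaining + first: "eddhl" + "fkh" = "eddhlfkh"

eddhlfkh


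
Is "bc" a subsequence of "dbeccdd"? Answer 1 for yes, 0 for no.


Check if "bc" is a subsequence of "dbeccdd"
Greedy scan:
  Position 0 ('d'): no match needed
  Position 1 ('b'): matches sub[0] = 'b'
  Position 2 ('e'): no match needed
  Position 3 ('c'): matches sub[1] = 'c'
  Position 4 ('c'): no match needed
  Position 5 ('d'): no match needed
  Position 6 ('d'): no match needed
All 2 characters matched => is a subsequence

1


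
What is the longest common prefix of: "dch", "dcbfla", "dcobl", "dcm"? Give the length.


Words: dch, dcbfla, dcobl, dcm
  Position 0: all 'd' => match
  Position 1: all 'c' => match
  Position 2: ('h', 'b', 'o', 'm') => mismatch, stop
LCP = "dc" (length 2)

2


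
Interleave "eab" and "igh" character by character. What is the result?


Interleaving "eab" and "igh":
  Position 0: 'e' from first, 'i' from second => "ei"
  Position 1: 'a' from first, 'g' from second => "ag"
  Position 2: 'b' from first, 'h' from second => "bh"
Result: eiagbh

eiagbh


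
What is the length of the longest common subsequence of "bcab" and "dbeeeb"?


LCS of "bcab" and "dbeeeb"
DP table:
           d    b    e    e    e    b
      0    0    0    0    0    0    0
  b   0    0    1    1    1    1    1
  c   0    0    1    1    1    1    1
  a   0    0    1    1    1    1    1
  b   0    0    1    1    1    1    2
LCS length = dp[4][6] = 2

2


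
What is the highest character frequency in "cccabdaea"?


Input: cccabdaea
Character counts:
  'a': 3
  'b': 1
  'c': 3
  'd': 1
  'e': 1
Maximum frequency: 3

3


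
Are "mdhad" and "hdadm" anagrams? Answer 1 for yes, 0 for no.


Strings: "mdhad", "hdadm"
Sorted first:  addhm
Sorted second: addhm
Sorted forms match => anagrams

1


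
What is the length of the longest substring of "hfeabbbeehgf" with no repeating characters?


Input: "hfeabbbeehgf"
Sliding window (track last position of each char):
  Position 0 ('h'): window [0,0] length 1 -- new best
  Position 1 ('f'): window [0,1] length 2 -- new best
  Position 2 ('e'): window [0,2] length 3 -- new best
  Position 3 ('a'): window [0,3] length 4 -- new best
  Position 4 ('b'): window [0,4] length 5 -- new best
  Position 5 ('b'): repeat (last at 4), move window start to 5
  Position 5 ('b'): window [5,5] length 1
  Position 6 ('b'): repeat (last at 5), move window start to 6
  Position 6 ('b'): window [6,6] length 1
  Position 7 ('e'): window [6,7] length 2
  Position 8 ('e'): repeat (last at 7), move window start to 8
  Position 8 ('e'): window [8,8] length 1
  Position 9 ('h'): window [8,9] length 2
  Position 10 ('g'): window [8,10] length 3
  Position 11 ('f'): window [8,11] length 4
Longest substring with no repeats: "hfeab" with length 5

5


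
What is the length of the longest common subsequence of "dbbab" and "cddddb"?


LCS of "dbbab" and "cddddb"
DP table:
           c    d    d    d    d    b
      0    0    0    0    0    0    0
  d   0    0    1    1    1    1    1
  b   0    0    1    1    1    1    2
  b   0    0    1    1    1    1    2
  a   0    0    1    1    1    1    2
  b   0    0    1    1    1    1    2
LCS length = dp[5][6] = 2

2


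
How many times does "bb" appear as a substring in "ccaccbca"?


Searching for "bb" in "ccaccbca"
Scanning each position:
  Position 0: "cc" => no
  Position 1: "ca" => no
  Position 2: "ac" => no
  Position 3: "cc" => no
  Position 4: "cb" => no
  Position 5: "bc" => no
  Position 6: "ca" => no
Total occurrences: 0

0


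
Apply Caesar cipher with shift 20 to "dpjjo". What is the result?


Caesar cipher: shift "dpjjo" by 20
  'd' (pos 3) + 20 = pos 23 = 'x'
  'p' (pos 15) + 20 = pos 9 = 'j'
  'j' (pos 9) + 20 = pos 3 = 'd'
  'j' (pos 9) + 20 = pos 3 = 'd'
  'o' (pos 14) + 20 = pos 8 = 'i'
Result: xjddi

xjddi


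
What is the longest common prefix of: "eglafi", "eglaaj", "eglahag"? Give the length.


Words: eglafi, eglaaj, eglahag
  Position 0: all 'e' => match
  Position 1: all 'g' => match
  Position 2: all 'l' => match
  Position 3: all 'a' => match
  Position 4: ('f', 'a', 'h') => mismatch, stop
LCP = "egla" (length 4)

4


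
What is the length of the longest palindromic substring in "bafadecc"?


Input: "bafadecc"
Checking substrings for palindromes:
  [1:4] "afa" (len 3) => palindrome
  [6:8] "cc" (len 2) => palindrome
Longest palindromic substring: "afa" with length 3

3


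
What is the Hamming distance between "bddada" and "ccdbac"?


Comparing "bddada" and "ccdbac" position by position:
  Position 0: 'b' vs 'c' => differ
  Position 1: 'd' vs 'c' => differ
  Position 2: 'd' vs 'd' => same
  Position 3: 'a' vs 'b' => differ
  Position 4: 'd' vs 'a' => differ
  Position 5: 'a' vs 'c' => differ
Total differences (Hamming distance): 5

5


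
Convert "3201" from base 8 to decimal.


Input: "3201" in base 8
Positional expansion:
  Digit '3' (value 3) x 8^3 = 1536
  Digit '2' (value 2) x 8^2 = 128
  Digit '0' (value 0) x 8^1 = 0
  Digit '1' (value 1) x 8^0 = 1
Sum = 1665

1665


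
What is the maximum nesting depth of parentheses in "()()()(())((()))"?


Input: "()()()(())((()))"
Tracking depth:
  Position 0 '(': depth becomes 1
  Position 1 ')': depth becomes 0
  Position 2 '(': depth becomes 1
  Position 3 ')': depth becomes 0
  Position 4 '(': depth becomes 1
  Position 5 ')': depth becomes 0
  Position 6 '(': depth becomes 1
  Position 7 '(': depth becomes 2
  Position 8 ')': depth becomes 1
  Position 9 ')': depth becomes 0
  Position 10 '(': depth becomes 1
  Position 11 '(': depth becomes 2
  Position 12 '(': depth becomes 3
  Position 13 ')': depth becomes 2
  Position 14 ')': depth becomes 1
  Position 15 ')': depth becomes 0
Maximum depth reached: 3

3


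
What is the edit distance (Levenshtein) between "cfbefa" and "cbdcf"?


Computing edit distance: "cfbefa" -> "cbdcf"
DP table:
           c    b    d    c    f
      0    1    2    3    4    5
  c   1    0    1    2    3    4
  f   2    1    1    2    3    3
  b   3    2    1    2    3    4
  e   4    3    2    2    3    4
  f   5    4    3    3    3    3
  a   6    5    4    4    4    4
Edit distance = dp[6][5] = 4

4


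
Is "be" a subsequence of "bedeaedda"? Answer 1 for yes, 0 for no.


Check if "be" is a subsequence of "bedeaedda"
Greedy scan:
  Position 0 ('b'): matches sub[0] = 'b'
  Position 1 ('e'): matches sub[1] = 'e'
  Position 2 ('d'): no match needed
  Position 3 ('e'): no match needed
  Position 4 ('a'): no match needed
  Position 5 ('e'): no match needed
  Position 6 ('d'): no match needed
  Position 7 ('d'): no match needed
  Position 8 ('a'): no match needed
All 2 characters matched => is a subsequence

1


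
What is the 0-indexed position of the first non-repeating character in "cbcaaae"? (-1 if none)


Input: cbcaaae
Character frequencies:
  'a': 3
  'b': 1
  'c': 2
  'e': 1
Scanning left to right for freq == 1:
  Position 0 ('c'): freq=2, skip
  Position 1 ('b'): unique! => answer = 1

1


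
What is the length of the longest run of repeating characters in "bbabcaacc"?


Input: "bbabcaacc"
Scanning for longest run:
  Position 1 ('b'): continues run of 'b', length=2
  Position 2 ('a'): new char, reset run to 1
  Position 3 ('b'): new char, reset run to 1
  Position 4 ('c'): new char, reset run to 1
  Position 5 ('a'): new char, reset run to 1
  Position 6 ('a'): continues run of 'a', length=2
  Position 7 ('c'): new char, reset run to 1
  Position 8 ('c'): continues run of 'c', length=2
Longest run: 'b' with length 2

2


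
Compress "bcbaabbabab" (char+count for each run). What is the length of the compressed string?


Input: bcbaabbabab
Runs:
  'b' x 1 => "b1"
  'c' x 1 => "c1"
  'b' x 1 => "b1"
  'a' x 2 => "a2"
  'b' x 2 => "b2"
  'a' x 1 => "a1"
  'b' x 1 => "b1"
  'a' x 1 => "a1"
  'b' x 1 => "b1"
Compressed: "b1c1b1a2b2a1b1a1b1"
Compressed length: 18

18


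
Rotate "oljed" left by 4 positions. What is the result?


Input: "oljed", rotate left by 4
First 4 characters: "olje"
Remaining characters: "d"
Concatenate remaining + first: "d" + "olje" = "dolje"

dolje


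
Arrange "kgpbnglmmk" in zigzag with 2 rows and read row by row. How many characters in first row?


Zigzag "kgpbnglmmk" into 2 rows:
Placing characters:
  'k' => row 0
  'g' => row 1
  'p' => row 0
  'b' => row 1
  'n' => row 0
  'g' => row 1
  'l' => row 0
  'm' => row 1
  'm' => row 0
  'k' => row 1
Rows:
  Row 0: "kpnlm"
  Row 1: "gbgmk"
First row length: 5

5


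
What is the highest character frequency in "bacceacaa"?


Input: bacceacaa
Character counts:
  'a': 4
  'b': 1
  'c': 3
  'e': 1
Maximum frequency: 4

4


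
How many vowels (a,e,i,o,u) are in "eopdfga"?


Input: eopdfga
Checking each character:
  'e' at position 0: vowel (running total: 1)
  'o' at position 1: vowel (running total: 2)
  'p' at position 2: consonant
  'd' at position 3: consonant
  'f' at position 4: consonant
  'g' at position 5: consonant
  'a' at position 6: vowel (running total: 3)
Total vowels: 3

3


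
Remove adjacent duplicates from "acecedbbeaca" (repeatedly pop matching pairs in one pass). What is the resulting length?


Input: acecedbbeaca
Stack-based adjacent duplicate removal:
  Read 'a': push. Stack: a
  Read 'c': push. Stack: ac
  Read 'e': push. Stack: ace
  Read 'c': push. Stack: acec
  Read 'e': push. Stack: acece
  Read 'd': push. Stack: aceced
  Read 'b': push. Stack: acecedb
  Read 'b': matches stack top 'b' => pop. Stack: aceced
  Read 'e': push. Stack: acecede
  Read 'a': push. Stack: acecedea
  Read 'c': push. Stack: acecedeac
  Read 'a': push. Stack: acecedeaca
Final stack: "acecedeaca" (length 10)

10


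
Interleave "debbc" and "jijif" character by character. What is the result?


Interleaving "debbc" and "jijif":
  Position 0: 'd' from first, 'j' from second => "dj"
  Position 1: 'e' from first, 'i' from second => "ei"
  Position 2: 'b' from first, 'j' from second => "bj"
  Position 3: 'b' from first, 'i' from second => "bi"
  Position 4: 'c' from first, 'f' from second => "cf"
Result: djeibjbicf

djeibjbicf


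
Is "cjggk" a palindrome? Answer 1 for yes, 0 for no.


Input: cjggk
Reversed: kggjc
  Compare pos 0 ('c') with pos 4 ('k'): MISMATCH
  Compare pos 1 ('j') with pos 3 ('g'): MISMATCH
Result: not a palindrome

0


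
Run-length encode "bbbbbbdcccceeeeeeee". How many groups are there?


Input: bbbbbbdcccceeeeeeee
Scanning for consecutive runs:
  Group 1: 'b' x 6 (positions 0-5)
  Group 2: 'd' x 1 (positions 6-6)
  Group 3: 'c' x 4 (positions 7-10)
  Group 4: 'e' x 8 (positions 11-18)
Total groups: 4

4


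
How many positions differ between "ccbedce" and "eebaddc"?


Comparing "ccbedce" and "eebaddc" position by position:
  Position 0: 'c' vs 'e' => DIFFER
  Position 1: 'c' vs 'e' => DIFFER
  Position 2: 'b' vs 'b' => same
  Position 3: 'e' vs 'a' => DIFFER
  Position 4: 'd' vs 'd' => same
  Position 5: 'c' vs 'd' => DIFFER
  Position 6: 'e' vs 'c' => DIFFER
Positions that differ: 5

5


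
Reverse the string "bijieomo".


Input: bijieomo
Reading characters right to left:
  Position 7: 'o'
  Position 6: 'm'
  Position 5: 'o'
  Position 4: 'e'
  Position 3: 'i'
  Position 2: 'j'
  Position 1: 'i'
  Position 0: 'b'
Reversed: omoeijib

omoeijib


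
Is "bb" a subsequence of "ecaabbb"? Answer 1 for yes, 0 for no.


Check if "bb" is a subsequence of "ecaabbb"
Greedy scan:
  Position 0 ('e'): no match needed
  Position 1 ('c'): no match needed
  Position 2 ('a'): no match needed
  Position 3 ('a'): no match needed
  Position 4 ('b'): matches sub[0] = 'b'
  Position 5 ('b'): matches sub[1] = 'b'
  Position 6 ('b'): no match needed
All 2 characters matched => is a subsequence

1


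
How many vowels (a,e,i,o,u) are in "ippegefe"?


Input: ippegefe
Checking each character:
  'i' at position 0: vowel (running total: 1)
  'p' at position 1: consonant
  'p' at position 2: consonant
  'e' at position 3: vowel (running total: 2)
  'g' at position 4: consonant
  'e' at position 5: vowel (running total: 3)
  'f' at position 6: consonant
  'e' at position 7: vowel (running total: 4)
Total vowels: 4

4


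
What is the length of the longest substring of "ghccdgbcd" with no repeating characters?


Input: "ghccdgbcd"
Sliding window (track last position of each char):
  Position 0 ('g'): window [0,0] length 1 -- new best
  Position 1 ('h'): window [0,1] length 2 -- new best
  Position 2 ('c'): window [0,2] length 3 -- new best
  Position 3 ('c'): repeat (last at 2), move window start to 3
  Position 3 ('c'): window [3,3] length 1
  Position 4 ('d'): window [3,4] length 2
  Position 5 ('g'): window [3,5] length 3
  Position 6 ('b'): window [3,6] length 4 -- new best
  Position 7 ('c'): repeat (last at 3), move window start to 4
  Position 7 ('c'): window [4,7] length 4
  Position 8 ('d'): repeat (last at 4), move window start to 5
  Position 8 ('d'): window [5,8] length 4
Longest substring with no repeats: "cdgb" with length 4

4


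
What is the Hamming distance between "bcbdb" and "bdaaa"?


Comparing "bcbdb" and "bdaaa" position by position:
  Position 0: 'b' vs 'b' => same
  Position 1: 'c' vs 'd' => differ
  Position 2: 'b' vs 'a' => differ
  Position 3: 'd' vs 'a' => differ
  Position 4: 'b' vs 'a' => differ
Total differences (Hamming distance): 4

4


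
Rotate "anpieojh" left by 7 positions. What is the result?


Input: "anpieojh", rotate left by 7
First 7 characters: "anpieoj"
Remaining characters: "h"
Concatenate remaining + first: "h" + "anpieoj" = "hanpieoj"

hanpieoj


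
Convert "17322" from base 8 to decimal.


Input: "17322" in base 8
Positional expansion:
  Digit '1' (value 1) x 8^4 = 4096
  Digit '7' (value 7) x 8^3 = 3584
  Digit '3' (value 3) x 8^2 = 192
  Digit '2' (value 2) x 8^1 = 16
  Digit '2' (value 2) x 8^0 = 2
Sum = 7890

7890


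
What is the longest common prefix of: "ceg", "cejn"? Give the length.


Words: ceg, cejn
  Position 0: all 'c' => match
  Position 1: all 'e' => match
  Position 2: ('g', 'j') => mismatch, stop
LCP = "ce" (length 2)

2


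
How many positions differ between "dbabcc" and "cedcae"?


Comparing "dbabcc" and "cedcae" position by position:
  Position 0: 'd' vs 'c' => DIFFER
  Position 1: 'b' vs 'e' => DIFFER
  Position 2: 'a' vs 'd' => DIFFER
  Position 3: 'b' vs 'c' => DIFFER
  Position 4: 'c' vs 'a' => DIFFER
  Position 5: 'c' vs 'e' => DIFFER
Positions that differ: 6

6


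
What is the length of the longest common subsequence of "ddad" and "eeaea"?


LCS of "ddad" and "eeaea"
DP table:
           e    e    a    e    a
      0    0    0    0    0    0
  d   0    0    0    0    0    0
  d   0    0    0    0    0    0
  a   0    0    0    1    1    1
  d   0    0    0    1    1    1
LCS length = dp[4][5] = 1

1


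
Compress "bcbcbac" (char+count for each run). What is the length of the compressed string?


Input: bcbcbac
Runs:
  'b' x 1 => "b1"
  'c' x 1 => "c1"
  'b' x 1 => "b1"
  'c' x 1 => "c1"
  'b' x 1 => "b1"
  'a' x 1 => "a1"
  'c' x 1 => "c1"
Compressed: "b1c1b1c1b1a1c1"
Compressed length: 14

14


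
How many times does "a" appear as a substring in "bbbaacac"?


Searching for "a" in "bbbaacac"
Scanning each position:
  Position 0: "b" => no
  Position 1: "b" => no
  Position 2: "b" => no
  Position 3: "a" => MATCH
  Position 4: "a" => MATCH
  Position 5: "c" => no
  Position 6: "a" => MATCH
  Position 7: "c" => no
Total occurrences: 3

3


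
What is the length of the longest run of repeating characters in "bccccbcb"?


Input: "bccccbcb"
Scanning for longest run:
  Position 1 ('c'): new char, reset run to 1
  Position 2 ('c'): continues run of 'c', length=2
  Position 3 ('c'): continues run of 'c', length=3
  Position 4 ('c'): continues run of 'c', length=4
  Position 5 ('b'): new char, reset run to 1
  Position 6 ('c'): new char, reset run to 1
  Position 7 ('b'): new char, reset run to 1
Longest run: 'c' with length 4

4


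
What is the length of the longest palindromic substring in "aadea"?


Input: "aadea"
Checking substrings for palindromes:
  [0:2] "aa" (len 2) => palindrome
Longest palindromic substring: "aa" with length 2

2


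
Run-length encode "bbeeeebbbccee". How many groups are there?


Input: bbeeeebbbccee
Scanning for consecutive runs:
  Group 1: 'b' x 2 (positions 0-1)
  Group 2: 'e' x 4 (positions 2-5)
  Group 3: 'b' x 3 (positions 6-8)
  Group 4: 'c' x 2 (positions 9-10)
  Group 5: 'e' x 2 (positions 11-12)
Total groups: 5

5


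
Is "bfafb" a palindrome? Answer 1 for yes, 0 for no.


Input: bfafb
Reversed: bfafb
  Compare pos 0 ('b') with pos 4 ('b'): match
  Compare pos 1 ('f') with pos 3 ('f'): match
Result: palindrome

1


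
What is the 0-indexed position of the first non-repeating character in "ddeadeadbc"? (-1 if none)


Input: ddeadeadbc
Character frequencies:
  'a': 2
  'b': 1
  'c': 1
  'd': 4
  'e': 2
Scanning left to right for freq == 1:
  Position 0 ('d'): freq=4, skip
  Position 1 ('d'): freq=4, skip
  Position 2 ('e'): freq=2, skip
  Position 3 ('a'): freq=2, skip
  Position 4 ('d'): freq=4, skip
  Position 5 ('e'): freq=2, skip
  Position 6 ('a'): freq=2, skip
  Position 7 ('d'): freq=4, skip
  Position 8 ('b'): unique! => answer = 8

8


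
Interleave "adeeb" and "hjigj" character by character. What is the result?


Interleaving "adeeb" and "hjigj":
  Position 0: 'a' from first, 'h' from second => "ah"
  Position 1: 'd' from first, 'j' from second => "dj"
  Position 2: 'e' from first, 'i' from second => "ei"
  Position 3: 'e' from first, 'g' from second => "eg"
  Position 4: 'b' from first, 'j' from second => "bj"
Result: ahdjeiegbj

ahdjeiegbj


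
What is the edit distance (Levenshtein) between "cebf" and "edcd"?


Computing edit distance: "cebf" -> "edcd"
DP table:
           e    d    c    d
      0    1    2    3    4
  c   1    1    2    2    3
  e   2    1    2    3    3
  b   3    2    2    3    4
  f   4    3    3    3    4
Edit distance = dp[4][4] = 4

4


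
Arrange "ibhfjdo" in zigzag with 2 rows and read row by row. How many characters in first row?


Zigzag "ibhfjdo" into 2 rows:
Placing characters:
  'i' => row 0
  'b' => row 1
  'h' => row 0
  'f' => row 1
  'j' => row 0
  'd' => row 1
  'o' => row 0
Rows:
  Row 0: "ihjo"
  Row 1: "bfd"
First row length: 4

4


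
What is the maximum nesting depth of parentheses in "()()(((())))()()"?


Input: "()()(((())))()()"
Tracking depth:
  Position 0 '(': depth becomes 1
  Position 1 ')': depth becomes 0
  Position 2 '(': depth becomes 1
  Position 3 ')': depth becomes 0
  Position 4 '(': depth becomes 1
  Position 5 '(': depth becomes 2
  Position 6 '(': depth becomes 3
  Position 7 '(': depth becomes 4
  Position 8 ')': depth becomes 3
  Position 9 ')': depth becomes 2
  Position 10 ')': depth becomes 1
  Position 11 ')': depth becomes 0
  Position 12 '(': depth becomes 1
  Position 13 ')': depth becomes 0
  Position 14 '(': depth becomes 1
  Position 15 ')': depth becomes 0
Maximum depth reached: 4

4


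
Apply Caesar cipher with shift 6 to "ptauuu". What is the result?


Caesar cipher: shift "ptauuu" by 6
  'p' (pos 15) + 6 = pos 21 = 'v'
  't' (pos 19) + 6 = pos 25 = 'z'
  'a' (pos 0) + 6 = pos 6 = 'g'
  'u' (pos 20) + 6 = pos 0 = 'a'
  'u' (pos 20) + 6 = pos 0 = 'a'
  'u' (pos 20) + 6 = pos 0 = 'a'
Result: vzgaaa

vzgaaa


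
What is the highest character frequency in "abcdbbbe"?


Input: abcdbbbe
Character counts:
  'a': 1
  'b': 4
  'c': 1
  'd': 1
  'e': 1
Maximum frequency: 4

4


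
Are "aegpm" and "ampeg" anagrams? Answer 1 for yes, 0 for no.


Strings: "aegpm", "ampeg"
Sorted first:  aegmp
Sorted second: aegmp
Sorted forms match => anagrams

1


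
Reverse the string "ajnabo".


Input: ajnabo
Reading characters right to left:
  Position 5: 'o'
  Position 4: 'b'
  Position 3: 'a'
  Position 2: 'n'
  Position 1: 'j'
  Position 0: 'a'
Reversed: obanja

obanja


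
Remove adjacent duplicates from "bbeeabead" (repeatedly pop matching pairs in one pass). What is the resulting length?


Input: bbeeabead
Stack-based adjacent duplicate removal:
  Read 'b': push. Stack: b
  Read 'b': matches stack top 'b' => pop. Stack: (empty)
  Read 'e': push. Stack: e
  Read 'e': matches stack top 'e' => pop. Stack: (empty)
  Read 'a': push. Stack: a
  Read 'b': push. Stack: ab
  Read 'e': push. Stack: abe
  Read 'a': push. Stack: abea
  Read 'd': push. Stack: abead
Final stack: "abead" (length 5)

5


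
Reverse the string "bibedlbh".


Input: bibedlbh
Reading characters right to left:
  Position 7: 'h'
  Position 6: 'b'
  Position 5: 'l'
  Position 4: 'd'
  Position 3: 'e'
  Position 2: 'b'
  Position 1: 'i'
  Position 0: 'b'
Reversed: hbldebib

hbldebib


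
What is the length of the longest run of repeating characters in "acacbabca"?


Input: "acacbabca"
Scanning for longest run:
  Position 1 ('c'): new char, reset run to 1
  Position 2 ('a'): new char, reset run to 1
  Position 3 ('c'): new char, reset run to 1
  Position 4 ('b'): new char, reset run to 1
  Position 5 ('a'): new char, reset run to 1
  Position 6 ('b'): new char, reset run to 1
  Position 7 ('c'): new char, reset run to 1
  Position 8 ('a'): new char, reset run to 1
Longest run: 'a' with length 1

1


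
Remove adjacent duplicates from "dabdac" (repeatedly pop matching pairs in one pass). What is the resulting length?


Input: dabdac
Stack-based adjacent duplicate removal:
  Read 'd': push. Stack: d
  Read 'a': push. Stack: da
  Read 'b': push. Stack: dab
  Read 'd': push. Stack: dabd
  Read 'a': push. Stack: dabda
  Read 'c': push. Stack: dabdac
Final stack: "dabdac" (length 6)

6


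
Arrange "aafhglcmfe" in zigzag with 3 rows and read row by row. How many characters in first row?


Zigzag "aafhglcmfe" into 3 rows:
Placing characters:
  'a' => row 0
  'a' => row 1
  'f' => row 2
  'h' => row 1
  'g' => row 0
  'l' => row 1
  'c' => row 2
  'm' => row 1
  'f' => row 0
  'e' => row 1
Rows:
  Row 0: "agf"
  Row 1: "ahlme"
  Row 2: "fc"
First row length: 3

3


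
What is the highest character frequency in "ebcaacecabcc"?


Input: ebcaacecabcc
Character counts:
  'a': 3
  'b': 2
  'c': 5
  'e': 2
Maximum frequency: 5

5


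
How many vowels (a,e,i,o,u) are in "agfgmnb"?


Input: agfgmnb
Checking each character:
  'a' at position 0: vowel (running total: 1)
  'g' at position 1: consonant
  'f' at position 2: consonant
  'g' at position 3: consonant
  'm' at position 4: consonant
  'n' at position 5: consonant
  'b' at position 6: consonant
Total vowels: 1

1


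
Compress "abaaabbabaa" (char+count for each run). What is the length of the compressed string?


Input: abaaabbabaa
Runs:
  'a' x 1 => "a1"
  'b' x 1 => "b1"
  'a' x 3 => "a3"
  'b' x 2 => "b2"
  'a' x 1 => "a1"
  'b' x 1 => "b1"
  'a' x 2 => "a2"
Compressed: "a1b1a3b2a1b1a2"
Compressed length: 14

14


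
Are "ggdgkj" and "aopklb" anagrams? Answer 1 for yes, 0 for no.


Strings: "ggdgkj", "aopklb"
Sorted first:  dgggjk
Sorted second: abklop
Differ at position 0: 'd' vs 'a' => not anagrams

0


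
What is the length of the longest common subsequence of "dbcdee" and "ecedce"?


LCS of "dbcdee" and "ecedce"
DP table:
           e    c    e    d    c    e
      0    0    0    0    0    0    0
  d   0    0    0    0    1    1    1
  b   0    0    0    0    1    1    1
  c   0    0    1    1    1    2    2
  d   0    0    1    1    2    2    2
  e   0    1    1    2    2    2    3
  e   0    1    1    2    2    2    3
LCS length = dp[6][6] = 3

3


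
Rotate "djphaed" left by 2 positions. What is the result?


Input: "djphaed", rotate left by 2
First 2 characters: "dj"
Remaining characters: "phaed"
Concatenate remaining + first: "phaed" + "dj" = "phaeddj"

phaeddj


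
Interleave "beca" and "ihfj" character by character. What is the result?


Interleaving "beca" and "ihfj":
  Position 0: 'b' from first, 'i' from second => "bi"
  Position 1: 'e' from first, 'h' from second => "eh"
  Position 2: 'c' from first, 'f' from second => "cf"
  Position 3: 'a' from first, 'j' from second => "aj"
Result: biehcfaj

biehcfaj


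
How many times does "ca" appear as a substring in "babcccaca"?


Searching for "ca" in "babcccaca"
Scanning each position:
  Position 0: "ba" => no
  Position 1: "ab" => no
  Position 2: "bc" => no
  Position 3: "cc" => no
  Position 4: "cc" => no
  Position 5: "ca" => MATCH
  Position 6: "ac" => no
  Position 7: "ca" => MATCH
Total occurrences: 2

2


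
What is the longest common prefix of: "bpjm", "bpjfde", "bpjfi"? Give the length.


Words: bpjm, bpjfde, bpjfi
  Position 0: all 'b' => match
  Position 1: all 'p' => match
  Position 2: all 'j' => match
  Position 3: ('m', 'f', 'f') => mismatch, stop
LCP = "bpj" (length 3)

3


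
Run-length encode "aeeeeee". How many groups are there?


Input: aeeeeee
Scanning for consecutive runs:
  Group 1: 'a' x 1 (positions 0-0)
  Group 2: 'e' x 6 (positions 1-6)
Total groups: 2

2


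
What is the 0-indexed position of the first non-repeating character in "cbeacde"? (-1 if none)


Input: cbeacde
Character frequencies:
  'a': 1
  'b': 1
  'c': 2
  'd': 1
  'e': 2
Scanning left to right for freq == 1:
  Position 0 ('c'): freq=2, skip
  Position 1 ('b'): unique! => answer = 1

1


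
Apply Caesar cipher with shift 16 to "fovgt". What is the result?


Caesar cipher: shift "fovgt" by 16
  'f' (pos 5) + 16 = pos 21 = 'v'
  'o' (pos 14) + 16 = pos 4 = 'e'
  'v' (pos 21) + 16 = pos 11 = 'l'
  'g' (pos 6) + 16 = pos 22 = 'w'
  't' (pos 19) + 16 = pos 9 = 'j'
Result: velwj

velwj


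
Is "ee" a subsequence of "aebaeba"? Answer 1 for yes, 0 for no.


Check if "ee" is a subsequence of "aebaeba"
Greedy scan:
  Position 0 ('a'): no match needed
  Position 1 ('e'): matches sub[0] = 'e'
  Position 2 ('b'): no match needed
  Position 3 ('a'): no match needed
  Position 4 ('e'): matches sub[1] = 'e'
  Position 5 ('b'): no match needed
  Position 6 ('a'): no match needed
All 2 characters matched => is a subsequence

1


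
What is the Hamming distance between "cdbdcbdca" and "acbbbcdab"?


Comparing "cdbdcbdca" and "acbbbcdab" position by position:
  Position 0: 'c' vs 'a' => differ
  Position 1: 'd' vs 'c' => differ
  Position 2: 'b' vs 'b' => same
  Position 3: 'd' vs 'b' => differ
  Position 4: 'c' vs 'b' => differ
  Position 5: 'b' vs 'c' => differ
  Position 6: 'd' vs 'd' => same
  Position 7: 'c' vs 'a' => differ
  Position 8: 'a' vs 'b' => differ
Total differences (Hamming distance): 7

7


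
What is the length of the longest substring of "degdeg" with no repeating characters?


Input: "degdeg"
Sliding window (track last position of each char):
  Position 0 ('d'): window [0,0] length 1 -- new best
  Position 1 ('e'): window [0,1] length 2 -- new best
  Position 2 ('g'): window [0,2] length 3 -- new best
  Position 3 ('d'): repeat (last at 0), move window start to 1
  Position 3 ('d'): window [1,3] length 3
  Position 4 ('e'): repeat (last at 1), move window start to 2
  Position 4 ('e'): window [2,4] length 3
  Position 5 ('g'): repeat (last at 2), move window start to 3
  Position 5 ('g'): window [3,5] length 3
Longest substring with no repeats: "deg" with length 3

3


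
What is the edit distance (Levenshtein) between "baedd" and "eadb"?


Computing edit distance: "baedd" -> "eadb"
DP table:
           e    a    d    b
      0    1    2    3    4
  b   1    1    2    3    3
  a   2    2    1    2    3
  e   3    2    2    2    3
  d   4    3    3    2    3
  d   5    4    4    3    3
Edit distance = dp[5][4] = 3

3


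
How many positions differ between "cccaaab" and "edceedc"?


Comparing "cccaaab" and "edceedc" position by position:
  Position 0: 'c' vs 'e' => DIFFER
  Position 1: 'c' vs 'd' => DIFFER
  Position 2: 'c' vs 'c' => same
  Position 3: 'a' vs 'e' => DIFFER
  Position 4: 'a' vs 'e' => DIFFER
  Position 5: 'a' vs 'd' => DIFFER
  Position 6: 'b' vs 'c' => DIFFER
Positions that differ: 6

6


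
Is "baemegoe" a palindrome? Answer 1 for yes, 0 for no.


Input: baemegoe
Reversed: eogemeab
  Compare pos 0 ('b') with pos 7 ('e'): MISMATCH
  Compare pos 1 ('a') with pos 6 ('o'): MISMATCH
  Compare pos 2 ('e') with pos 5 ('g'): MISMATCH
  Compare pos 3 ('m') with pos 4 ('e'): MISMATCH
Result: not a palindrome

0


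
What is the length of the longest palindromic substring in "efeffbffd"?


Input: "efeffbffd"
Checking substrings for palindromes:
  [3:8] "ffbff" (len 5) => palindrome
  [0:3] "efe" (len 3) => palindrome
  [1:4] "fef" (len 3) => palindrome
  [4:7] "fbf" (len 3) => palindrome
  [3:5] "ff" (len 2) => palindrome
  [6:8] "ff" (len 2) => palindrome
Longest palindromic substring: "ffbff" with length 5

5


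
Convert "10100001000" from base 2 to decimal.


Input: "10100001000" in base 2
Positional expansion:
  Digit '1' (value 1) x 2^10 = 1024
  Digit '0' (value 0) x 2^9 = 0
  Digit '1' (value 1) x 2^8 = 256
  Digit '0' (value 0) x 2^7 = 0
  Digit '0' (value 0) x 2^6 = 0
  Digit '0' (value 0) x 2^5 = 0
  Digit '0' (value 0) x 2^4 = 0
  Digit '1' (value 1) x 2^3 = 8
  Digit '0' (value 0) x 2^2 = 0
  Digit '0' (value 0) x 2^1 = 0
  Digit '0' (value 0) x 2^0 = 0
Sum = 1288

1288


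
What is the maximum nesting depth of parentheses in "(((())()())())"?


Input: "(((())()())())"
Tracking depth:
  Position 0 '(': depth becomes 1
  Position 1 '(': depth becomes 2
  Position 2 '(': depth becomes 3
  Position 3 '(': depth becomes 4
  Position 4 ')': depth becomes 3
  Position 5 ')': depth becomes 2
  Position 6 '(': depth becomes 3
  Position 7 ')': depth becomes 2
  Position 8 '(': depth becomes 3
  Position 9 ')': depth becomes 2
  Position 10 ')': depth becomes 1
  Position 11 '(': depth becomes 2
  Position 12 ')': depth becomes 1
  Position 13 ')': depth becomes 0
Maximum depth reached: 4

4


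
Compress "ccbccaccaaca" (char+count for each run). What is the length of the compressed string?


Input: ccbccaccaaca
Runs:
  'c' x 2 => "c2"
  'b' x 1 => "b1"
  'c' x 2 => "c2"
  'a' x 1 => "a1"
  'c' x 2 => "c2"
  'a' x 2 => "a2"
  'c' x 1 => "c1"
  'a' x 1 => "a1"
Compressed: "c2b1c2a1c2a2c1a1"
Compressed length: 16

16


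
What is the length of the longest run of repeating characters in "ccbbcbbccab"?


Input: "ccbbcbbccab"
Scanning for longest run:
  Position 1 ('c'): continues run of 'c', length=2
  Position 2 ('b'): new char, reset run to 1
  Position 3 ('b'): continues run of 'b', length=2
  Position 4 ('c'): new char, reset run to 1
  Position 5 ('b'): new char, reset run to 1
  Position 6 ('b'): continues run of 'b', length=2
  Position 7 ('c'): new char, reset run to 1
  Position 8 ('c'): continues run of 'c', length=2
  Position 9 ('a'): new char, reset run to 1
  Position 10 ('b'): new char, reset run to 1
Longest run: 'c' with length 2

2


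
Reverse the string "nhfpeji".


Input: nhfpeji
Reading characters right to left:
  Position 6: 'i'
  Position 5: 'j'
  Position 4: 'e'
  Position 3: 'p'
  Position 2: 'f'
  Position 1: 'h'
  Position 0: 'n'
Reversed: ijepfhn

ijepfhn


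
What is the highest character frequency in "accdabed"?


Input: accdabed
Character counts:
  'a': 2
  'b': 1
  'c': 2
  'd': 2
  'e': 1
Maximum frequency: 2

2


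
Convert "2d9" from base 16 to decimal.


Input: "2d9" in base 16
Positional expansion:
  Digit '2' (value 2) x 16^2 = 512
  Digit 'd' (value 13) x 16^1 = 208
  Digit '9' (value 9) x 16^0 = 9
Sum = 729

729


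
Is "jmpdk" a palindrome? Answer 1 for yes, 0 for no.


Input: jmpdk
Reversed: kdpmj
  Compare pos 0 ('j') with pos 4 ('k'): MISMATCH
  Compare pos 1 ('m') with pos 3 ('d'): MISMATCH
Result: not a palindrome

0


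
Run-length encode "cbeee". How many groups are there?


Input: cbeee
Scanning for consecutive runs:
  Group 1: 'c' x 1 (positions 0-0)
  Group 2: 'b' x 1 (positions 1-1)
  Group 3: 'e' x 3 (positions 2-4)
Total groups: 3

3


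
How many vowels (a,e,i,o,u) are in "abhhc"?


Input: abhhc
Checking each character:
  'a' at position 0: vowel (running total: 1)
  'b' at position 1: consonant
  'h' at position 2: consonant
  'h' at position 3: consonant
  'c' at position 4: consonant
Total vowels: 1

1


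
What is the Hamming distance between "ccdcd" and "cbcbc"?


Comparing "ccdcd" and "cbcbc" position by position:
  Position 0: 'c' vs 'c' => same
  Position 1: 'c' vs 'b' => differ
  Position 2: 'd' vs 'c' => differ
  Position 3: 'c' vs 'b' => differ
  Position 4: 'd' vs 'c' => differ
Total differences (Hamming distance): 4

4


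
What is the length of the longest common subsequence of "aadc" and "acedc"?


LCS of "aadc" and "acedc"
DP table:
           a    c    e    d    c
      0    0    0    0    0    0
  a   0    1    1    1    1    1
  a   0    1    1    1    1    1
  d   0    1    1    1    2    2
  c   0    1    2    2    2    3
LCS length = dp[4][5] = 3

3


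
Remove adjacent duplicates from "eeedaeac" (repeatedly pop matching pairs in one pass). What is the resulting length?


Input: eeedaeac
Stack-based adjacent duplicate removal:
  Read 'e': push. Stack: e
  Read 'e': matches stack top 'e' => pop. Stack: (empty)
  Read 'e': push. Stack: e
  Read 'd': push. Stack: ed
  Read 'a': push. Stack: eda
  Read 'e': push. Stack: edae
  Read 'a': push. Stack: edaea
  Read 'c': push. Stack: edaeac
Final stack: "edaeac" (length 6)

6


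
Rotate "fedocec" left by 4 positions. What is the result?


Input: "fedocec", rotate left by 4
First 4 characters: "fedo"
Remaining characters: "cec"
Concatenate remaining + first: "cec" + "fedo" = "cecfedo"

cecfedo


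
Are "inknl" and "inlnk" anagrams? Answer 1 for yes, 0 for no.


Strings: "inknl", "inlnk"
Sorted first:  iklnn
Sorted second: iklnn
Sorted forms match => anagrams

1


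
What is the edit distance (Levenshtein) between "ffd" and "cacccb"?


Computing edit distance: "ffd" -> "cacccb"
DP table:
           c    a    c    c    c    b
      0    1    2    3    4    5    6
  f   1    1    2    3    4    5    6
  f   2    2    2    3    4    5    6
  d   3    3    3    3    4    5    6
Edit distance = dp[3][6] = 6

6


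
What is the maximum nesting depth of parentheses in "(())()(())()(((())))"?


Input: "(())()(())()(((())))"
Tracking depth:
  Position 0 '(': depth becomes 1
  Position 1 '(': depth becomes 2
  Position 2 ')': depth becomes 1
  Position 3 ')': depth becomes 0
  Position 4 '(': depth becomes 1
  Position 5 ')': depth becomes 0
  Position 6 '(': depth becomes 1
  Position 7 '(': depth becomes 2
  Position 8 ')': depth becomes 1
  Position 9 ')': depth becomes 0
  Position 10 '(': depth becomes 1
  Position 11 ')': depth becomes 0
  Position 12 '(': depth becomes 1
  Position 13 '(': depth becomes 2
  Position 14 '(': depth becomes 3
  Position 15 '(': depth becomes 4
  Position 16 ')': depth becomes 3
  Position 17 ')': depth becomes 2
  Position 18 ')': depth becomes 1
  Position 19 ')': depth becomes 0
Maximum depth reached: 4

4
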